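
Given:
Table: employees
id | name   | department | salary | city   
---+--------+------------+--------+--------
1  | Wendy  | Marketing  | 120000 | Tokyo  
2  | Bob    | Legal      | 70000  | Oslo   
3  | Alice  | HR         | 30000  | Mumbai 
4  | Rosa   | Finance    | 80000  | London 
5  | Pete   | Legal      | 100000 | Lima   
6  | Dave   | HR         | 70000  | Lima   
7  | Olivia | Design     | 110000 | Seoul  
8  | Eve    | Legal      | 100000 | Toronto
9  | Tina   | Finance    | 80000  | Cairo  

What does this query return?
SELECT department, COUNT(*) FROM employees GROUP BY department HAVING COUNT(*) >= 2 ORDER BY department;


Groups with count >= 2:
  Finance: 2 -> PASS
  HR: 2 -> PASS
  Legal: 3 -> PASS
  Design: 1 -> filtered out
  Marketing: 1 -> filtered out


3 groups:
Finance, 2
HR, 2
Legal, 3


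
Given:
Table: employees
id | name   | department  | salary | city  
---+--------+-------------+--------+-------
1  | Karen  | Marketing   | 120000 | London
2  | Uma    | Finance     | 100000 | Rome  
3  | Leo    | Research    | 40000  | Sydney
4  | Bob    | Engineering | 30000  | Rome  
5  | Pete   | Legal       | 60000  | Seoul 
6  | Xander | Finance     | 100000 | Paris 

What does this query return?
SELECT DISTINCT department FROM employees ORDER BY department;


All 'department' values (row order): Marketing, Finance, Research, Engineering, Legal, Finance
Removing duplicates leaves 5 unique value(s).

5 values:
Engineering
Finance
Legal
Marketing
Research


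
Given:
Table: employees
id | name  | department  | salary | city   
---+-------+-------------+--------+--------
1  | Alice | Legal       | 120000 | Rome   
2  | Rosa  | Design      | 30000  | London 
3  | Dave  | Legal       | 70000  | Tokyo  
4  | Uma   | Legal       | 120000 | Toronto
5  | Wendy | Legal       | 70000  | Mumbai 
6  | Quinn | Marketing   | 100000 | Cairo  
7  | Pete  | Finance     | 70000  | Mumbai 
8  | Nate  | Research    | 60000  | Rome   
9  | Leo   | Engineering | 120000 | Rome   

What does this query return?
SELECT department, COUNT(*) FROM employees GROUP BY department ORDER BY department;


Assigning each row to its department group:
  Alice -> Legal
  Rosa -> Design
  Dave -> Legal
  Uma -> Legal
  Wendy -> Legal
  Quinn -> Marketing
  Pete -> Finance
  Nate -> Research
  Leo -> Engineering


6 groups:
Design, 1
Engineering, 1
Finance, 1
Legal, 4
Marketing, 1
Research, 1


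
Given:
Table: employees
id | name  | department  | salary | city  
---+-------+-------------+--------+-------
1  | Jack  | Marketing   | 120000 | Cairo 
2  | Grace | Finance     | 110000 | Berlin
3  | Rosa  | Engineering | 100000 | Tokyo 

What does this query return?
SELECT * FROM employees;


SELECT * returns all 3 rows with all columns

3 rows:
1, Jack, Marketing, 120000, Cairo
2, Grace, Finance, 110000, Berlin
3, Rosa, Engineering, 100000, Tokyo


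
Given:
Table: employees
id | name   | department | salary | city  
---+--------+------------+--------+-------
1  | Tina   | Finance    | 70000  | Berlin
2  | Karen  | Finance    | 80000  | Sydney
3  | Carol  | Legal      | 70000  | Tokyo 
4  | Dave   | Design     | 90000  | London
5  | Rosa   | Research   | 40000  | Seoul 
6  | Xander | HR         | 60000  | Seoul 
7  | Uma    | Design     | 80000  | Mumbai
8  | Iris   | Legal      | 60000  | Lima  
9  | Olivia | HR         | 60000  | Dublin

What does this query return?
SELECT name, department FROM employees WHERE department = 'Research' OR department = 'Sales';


Filtering: department = 'Research' OR 'Sales'
Matching: 1 rows

1 rows:
Rosa, Research


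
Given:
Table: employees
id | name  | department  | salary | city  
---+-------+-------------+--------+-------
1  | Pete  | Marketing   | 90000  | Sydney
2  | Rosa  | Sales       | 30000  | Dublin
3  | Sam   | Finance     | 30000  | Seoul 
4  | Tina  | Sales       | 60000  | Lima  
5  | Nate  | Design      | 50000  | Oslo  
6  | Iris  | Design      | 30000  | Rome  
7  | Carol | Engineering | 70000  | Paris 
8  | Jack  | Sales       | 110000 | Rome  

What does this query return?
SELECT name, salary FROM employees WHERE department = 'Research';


Filtering: department = 'Research'
Matching rows: 0

Empty result set (0 rows)


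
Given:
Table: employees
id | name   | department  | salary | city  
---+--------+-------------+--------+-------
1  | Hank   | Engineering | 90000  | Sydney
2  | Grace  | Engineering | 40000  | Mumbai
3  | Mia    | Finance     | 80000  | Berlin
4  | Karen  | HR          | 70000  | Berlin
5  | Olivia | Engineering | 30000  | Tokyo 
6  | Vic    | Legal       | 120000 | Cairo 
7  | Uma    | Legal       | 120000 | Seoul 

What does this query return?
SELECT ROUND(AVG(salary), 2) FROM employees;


SUM(salary) = 550000
COUNT = 7
ROUND(AVG, 2) = ROUND(550000 / 7, 2) = 78571.43

78571.43


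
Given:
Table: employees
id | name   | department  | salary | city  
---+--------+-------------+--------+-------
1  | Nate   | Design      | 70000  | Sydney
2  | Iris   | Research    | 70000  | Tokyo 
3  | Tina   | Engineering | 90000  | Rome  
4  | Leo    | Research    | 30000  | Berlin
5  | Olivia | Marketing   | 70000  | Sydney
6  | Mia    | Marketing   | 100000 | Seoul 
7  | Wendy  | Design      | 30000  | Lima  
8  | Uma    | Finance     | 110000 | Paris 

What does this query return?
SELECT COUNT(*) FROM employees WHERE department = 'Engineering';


Counting rows where department = 'Engineering'
  Tina -> MATCH


1


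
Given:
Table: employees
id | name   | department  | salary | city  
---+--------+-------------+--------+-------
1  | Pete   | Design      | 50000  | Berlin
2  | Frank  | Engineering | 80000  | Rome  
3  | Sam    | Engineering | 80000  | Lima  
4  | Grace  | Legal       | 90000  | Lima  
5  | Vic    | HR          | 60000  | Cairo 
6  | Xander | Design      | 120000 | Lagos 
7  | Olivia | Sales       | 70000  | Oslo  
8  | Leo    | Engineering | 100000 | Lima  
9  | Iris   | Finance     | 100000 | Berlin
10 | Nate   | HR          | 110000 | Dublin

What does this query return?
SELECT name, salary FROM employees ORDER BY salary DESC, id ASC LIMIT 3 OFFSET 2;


Sort by salary DESC (id ASC tiebreak), then skip 2 and take 3
Rows 3 through 5

3 rows:
Leo, 100000
Iris, 100000
Grace, 90000


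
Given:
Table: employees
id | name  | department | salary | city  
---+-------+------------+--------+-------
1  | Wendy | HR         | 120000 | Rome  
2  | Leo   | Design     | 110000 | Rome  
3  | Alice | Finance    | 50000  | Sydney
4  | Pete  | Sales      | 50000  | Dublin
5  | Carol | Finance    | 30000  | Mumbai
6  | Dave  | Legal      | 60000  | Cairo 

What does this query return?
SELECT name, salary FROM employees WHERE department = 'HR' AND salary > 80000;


Filtering: department = 'HR' AND salary > 80000
Matching: 1 rows

1 rows:
Wendy, 120000


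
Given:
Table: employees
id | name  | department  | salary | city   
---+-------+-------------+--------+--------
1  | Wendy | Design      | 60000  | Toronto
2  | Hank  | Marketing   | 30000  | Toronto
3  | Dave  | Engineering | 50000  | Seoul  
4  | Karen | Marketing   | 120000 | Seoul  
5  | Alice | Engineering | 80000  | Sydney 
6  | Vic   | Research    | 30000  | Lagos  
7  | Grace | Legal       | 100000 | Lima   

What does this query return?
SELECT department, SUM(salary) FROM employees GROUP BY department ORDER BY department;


Summing salary within each department:
  Design: 60000 = 60000
  Engineering: 50000 + 80000 = 130000
  Legal: 100000 = 100000
  Marketing: 30000 + 120000 = 150000
  Research: 30000 = 30000


5 groups:
Design, 60000
Engineering, 130000
Legal, 100000
Marketing, 150000
Research, 30000


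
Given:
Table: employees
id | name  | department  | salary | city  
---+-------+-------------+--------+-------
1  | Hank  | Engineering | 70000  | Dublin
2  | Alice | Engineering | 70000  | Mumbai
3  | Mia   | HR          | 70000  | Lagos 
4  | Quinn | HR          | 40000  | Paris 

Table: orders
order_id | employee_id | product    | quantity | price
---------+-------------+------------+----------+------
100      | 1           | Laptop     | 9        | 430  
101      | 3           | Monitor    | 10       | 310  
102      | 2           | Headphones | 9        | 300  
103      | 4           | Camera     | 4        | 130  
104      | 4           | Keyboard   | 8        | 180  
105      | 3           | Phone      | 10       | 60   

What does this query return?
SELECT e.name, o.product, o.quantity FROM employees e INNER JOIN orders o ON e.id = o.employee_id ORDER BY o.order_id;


Joining employees.id = orders.employee_id:
  employee Hank (id=1) -> order Laptop
  employee Mia (id=3) -> order Monitor
  employee Alice (id=2) -> order Headphones
  employee Quinn (id=4) -> order Camera
  employee Quinn (id=4) -> order Keyboard
  employee Mia (id=3) -> order Phone


6 rows:
Hank, Laptop, 9
Mia, Monitor, 10
Alice, Headphones, 9
Quinn, Camera, 4
Quinn, Keyboard, 8
Mia, Phone, 10


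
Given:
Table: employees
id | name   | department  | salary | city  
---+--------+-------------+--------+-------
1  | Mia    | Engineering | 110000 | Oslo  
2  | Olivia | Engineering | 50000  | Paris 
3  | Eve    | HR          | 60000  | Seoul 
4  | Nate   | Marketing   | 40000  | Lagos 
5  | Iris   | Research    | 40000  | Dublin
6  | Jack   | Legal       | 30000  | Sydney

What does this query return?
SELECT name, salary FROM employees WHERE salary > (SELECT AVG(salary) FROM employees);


Subquery: AVG(salary) = 55000.0
Filtering: salary > 55000.0
  Mia (110000) -> MATCH
  Eve (60000) -> MATCH


2 rows:
Mia, 110000
Eve, 60000


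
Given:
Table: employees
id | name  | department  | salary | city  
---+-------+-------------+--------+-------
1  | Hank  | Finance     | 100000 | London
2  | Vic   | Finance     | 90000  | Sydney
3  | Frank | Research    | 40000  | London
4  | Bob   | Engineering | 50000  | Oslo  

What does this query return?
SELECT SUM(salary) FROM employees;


SUM(salary) = 100000 + 90000 + 40000 + 50000 = 280000

280000


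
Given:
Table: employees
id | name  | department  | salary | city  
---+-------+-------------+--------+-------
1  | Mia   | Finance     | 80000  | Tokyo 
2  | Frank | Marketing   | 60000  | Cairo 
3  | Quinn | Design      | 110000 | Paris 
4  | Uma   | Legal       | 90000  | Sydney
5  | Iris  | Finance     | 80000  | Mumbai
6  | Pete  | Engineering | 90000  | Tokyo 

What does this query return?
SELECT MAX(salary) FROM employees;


Salaries: 80000, 60000, 110000, 90000, 80000, 90000
MAX = 110000

110000


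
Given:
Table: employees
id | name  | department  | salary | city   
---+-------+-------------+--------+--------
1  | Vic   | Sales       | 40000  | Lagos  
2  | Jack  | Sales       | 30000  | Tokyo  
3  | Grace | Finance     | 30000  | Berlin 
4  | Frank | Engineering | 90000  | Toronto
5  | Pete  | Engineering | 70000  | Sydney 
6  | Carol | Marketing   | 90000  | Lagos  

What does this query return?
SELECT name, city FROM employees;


Projecting columns: name, city

6 rows:
Vic, Lagos
Jack, Tokyo
Grace, Berlin
Frank, Toronto
Pete, Sydney
Carol, Lagos


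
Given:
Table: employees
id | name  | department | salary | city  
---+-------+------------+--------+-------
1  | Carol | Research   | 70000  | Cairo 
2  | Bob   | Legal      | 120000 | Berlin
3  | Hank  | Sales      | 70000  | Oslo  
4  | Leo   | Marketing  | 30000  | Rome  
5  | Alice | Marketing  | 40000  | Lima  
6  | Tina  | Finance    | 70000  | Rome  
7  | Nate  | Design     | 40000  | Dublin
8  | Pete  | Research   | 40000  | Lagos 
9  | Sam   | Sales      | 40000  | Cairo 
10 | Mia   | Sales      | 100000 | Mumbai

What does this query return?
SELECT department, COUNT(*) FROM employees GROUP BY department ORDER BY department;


Assigning each row to its department group:
  Carol -> Research
  Bob -> Legal
  Hank -> Sales
  Leo -> Marketing
  Alice -> Marketing
  Tina -> Finance
  Nate -> Design
  Pete -> Research
  Sam -> Sales
  Mia -> Sales


6 groups:
Design, 1
Finance, 1
Legal, 1
Marketing, 2
Research, 2
Sales, 3


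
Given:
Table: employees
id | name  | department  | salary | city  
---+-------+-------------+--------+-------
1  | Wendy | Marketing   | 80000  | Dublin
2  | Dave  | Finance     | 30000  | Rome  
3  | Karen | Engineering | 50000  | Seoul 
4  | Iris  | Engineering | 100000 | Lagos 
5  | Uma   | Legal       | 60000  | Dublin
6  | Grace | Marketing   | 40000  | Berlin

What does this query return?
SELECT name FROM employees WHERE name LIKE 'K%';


LIKE 'K%' matches names starting with 'K'
Matching: 1

1 rows:
Karen


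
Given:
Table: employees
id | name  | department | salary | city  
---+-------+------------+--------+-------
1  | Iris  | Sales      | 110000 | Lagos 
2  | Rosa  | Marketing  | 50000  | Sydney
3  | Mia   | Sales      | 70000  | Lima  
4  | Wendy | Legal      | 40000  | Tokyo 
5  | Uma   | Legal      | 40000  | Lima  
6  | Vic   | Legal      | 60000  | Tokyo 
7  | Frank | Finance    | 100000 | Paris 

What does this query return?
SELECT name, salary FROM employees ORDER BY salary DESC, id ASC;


Sorting by salary DESC, then id ASC for ties

7 rows:
Iris, 110000
Frank, 100000
Mia, 70000
Vic, 60000
Rosa, 50000
Wendy, 40000
Uma, 40000


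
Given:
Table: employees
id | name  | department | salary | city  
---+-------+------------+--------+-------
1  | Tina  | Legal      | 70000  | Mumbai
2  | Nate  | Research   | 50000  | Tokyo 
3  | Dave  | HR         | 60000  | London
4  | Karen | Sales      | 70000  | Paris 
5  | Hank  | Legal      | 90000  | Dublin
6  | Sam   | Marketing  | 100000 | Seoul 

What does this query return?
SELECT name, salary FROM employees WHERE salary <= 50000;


Filtering: salary <= 50000
Matching: 1 rows

1 rows:
Nate, 50000


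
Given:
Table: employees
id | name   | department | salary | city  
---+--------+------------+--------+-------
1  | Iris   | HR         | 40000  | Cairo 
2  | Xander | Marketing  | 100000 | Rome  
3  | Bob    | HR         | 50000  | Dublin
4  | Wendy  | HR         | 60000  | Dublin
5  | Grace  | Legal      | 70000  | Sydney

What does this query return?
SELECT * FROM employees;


SELECT * returns all 5 rows with all columns

5 rows:
1, Iris, HR, 40000, Cairo
2, Xander, Marketing, 100000, Rome
3, Bob, HR, 50000, Dublin
4, Wendy, HR, 60000, Dublin
5, Grace, Legal, 70000, Sydney


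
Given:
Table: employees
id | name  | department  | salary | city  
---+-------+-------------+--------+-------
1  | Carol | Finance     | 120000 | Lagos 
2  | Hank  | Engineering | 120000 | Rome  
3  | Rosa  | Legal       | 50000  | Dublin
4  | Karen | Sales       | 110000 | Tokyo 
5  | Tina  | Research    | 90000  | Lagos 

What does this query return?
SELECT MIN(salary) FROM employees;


Salaries: 120000, 120000, 50000, 110000, 90000
MIN = 50000

50000


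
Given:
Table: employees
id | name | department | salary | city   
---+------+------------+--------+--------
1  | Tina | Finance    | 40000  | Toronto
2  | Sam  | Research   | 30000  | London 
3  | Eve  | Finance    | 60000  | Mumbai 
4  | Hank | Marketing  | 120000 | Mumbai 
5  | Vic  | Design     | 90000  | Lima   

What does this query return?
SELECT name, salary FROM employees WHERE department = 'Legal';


Filtering: department = 'Legal'
Matching rows: 0

Empty result set (0 rows)


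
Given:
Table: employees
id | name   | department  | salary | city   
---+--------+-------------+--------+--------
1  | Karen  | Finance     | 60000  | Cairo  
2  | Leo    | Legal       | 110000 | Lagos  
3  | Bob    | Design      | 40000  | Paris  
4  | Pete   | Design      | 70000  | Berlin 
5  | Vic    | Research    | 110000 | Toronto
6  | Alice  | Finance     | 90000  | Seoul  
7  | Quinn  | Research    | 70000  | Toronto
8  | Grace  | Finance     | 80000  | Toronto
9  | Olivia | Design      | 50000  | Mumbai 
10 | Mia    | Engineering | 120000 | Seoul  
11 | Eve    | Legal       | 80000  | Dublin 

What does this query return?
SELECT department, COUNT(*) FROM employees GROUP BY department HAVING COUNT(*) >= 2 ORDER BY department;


Groups with count >= 2:
  Design: 3 -> PASS
  Finance: 3 -> PASS
  Legal: 2 -> PASS
  Research: 2 -> PASS
  Engineering: 1 -> filtered out


4 groups:
Design, 3
Finance, 3
Legal, 2
Research, 2


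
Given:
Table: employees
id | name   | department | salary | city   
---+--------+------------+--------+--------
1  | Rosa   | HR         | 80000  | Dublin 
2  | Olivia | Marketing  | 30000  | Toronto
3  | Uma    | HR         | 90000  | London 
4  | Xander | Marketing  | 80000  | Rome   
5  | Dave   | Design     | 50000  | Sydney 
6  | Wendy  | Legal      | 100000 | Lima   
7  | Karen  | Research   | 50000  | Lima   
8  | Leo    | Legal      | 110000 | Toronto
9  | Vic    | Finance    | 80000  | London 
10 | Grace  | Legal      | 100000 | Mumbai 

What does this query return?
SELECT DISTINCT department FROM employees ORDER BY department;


All 'department' values (row order): HR, Marketing, HR, Marketing, Design, Legal, Research, Legal, Finance, Legal
Removing duplicates leaves 6 unique value(s).

6 values:
Design
Finance
HR
Legal
Marketing
Research


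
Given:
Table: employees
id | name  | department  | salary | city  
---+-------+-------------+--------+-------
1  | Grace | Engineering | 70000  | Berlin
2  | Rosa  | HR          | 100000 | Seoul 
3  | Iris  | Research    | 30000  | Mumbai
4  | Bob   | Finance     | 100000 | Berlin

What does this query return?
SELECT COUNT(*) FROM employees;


COUNT(*) counts all rows

4


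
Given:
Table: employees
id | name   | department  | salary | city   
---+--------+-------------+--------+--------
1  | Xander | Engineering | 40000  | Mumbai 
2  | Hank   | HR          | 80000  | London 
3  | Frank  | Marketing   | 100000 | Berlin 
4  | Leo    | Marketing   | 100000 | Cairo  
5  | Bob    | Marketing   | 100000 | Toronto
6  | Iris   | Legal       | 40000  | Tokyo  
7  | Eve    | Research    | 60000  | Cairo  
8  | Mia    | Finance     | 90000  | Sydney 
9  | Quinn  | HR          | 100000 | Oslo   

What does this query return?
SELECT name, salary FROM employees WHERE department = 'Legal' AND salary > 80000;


Filtering: department = 'Legal' AND salary > 80000
Matching: 0 rows

Empty result set (0 rows)


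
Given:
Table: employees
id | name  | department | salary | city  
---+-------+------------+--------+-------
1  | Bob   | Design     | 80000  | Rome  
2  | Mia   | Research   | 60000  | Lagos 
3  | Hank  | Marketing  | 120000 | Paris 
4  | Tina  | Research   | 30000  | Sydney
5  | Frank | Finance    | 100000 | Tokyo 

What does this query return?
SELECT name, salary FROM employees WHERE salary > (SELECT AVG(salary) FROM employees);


Subquery: AVG(salary) = 78000.0
Filtering: salary > 78000.0
  Bob (80000) -> MATCH
  Hank (120000) -> MATCH
  Frank (100000) -> MATCH


3 rows:
Bob, 80000
Hank, 120000
Frank, 100000


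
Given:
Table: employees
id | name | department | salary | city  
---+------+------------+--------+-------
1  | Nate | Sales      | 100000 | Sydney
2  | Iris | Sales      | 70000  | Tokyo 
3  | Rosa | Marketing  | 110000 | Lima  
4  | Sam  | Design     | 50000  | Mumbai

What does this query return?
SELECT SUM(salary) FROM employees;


SUM(salary) = 100000 + 70000 + 110000 + 50000 = 330000

330000


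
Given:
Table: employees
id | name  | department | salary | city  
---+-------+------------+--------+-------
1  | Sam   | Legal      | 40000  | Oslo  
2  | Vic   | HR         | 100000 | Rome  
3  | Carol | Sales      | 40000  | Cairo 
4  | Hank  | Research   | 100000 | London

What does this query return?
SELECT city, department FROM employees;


Projecting columns: city, department

4 rows:
Oslo, Legal
Rome, HR
Cairo, Sales
London, Research


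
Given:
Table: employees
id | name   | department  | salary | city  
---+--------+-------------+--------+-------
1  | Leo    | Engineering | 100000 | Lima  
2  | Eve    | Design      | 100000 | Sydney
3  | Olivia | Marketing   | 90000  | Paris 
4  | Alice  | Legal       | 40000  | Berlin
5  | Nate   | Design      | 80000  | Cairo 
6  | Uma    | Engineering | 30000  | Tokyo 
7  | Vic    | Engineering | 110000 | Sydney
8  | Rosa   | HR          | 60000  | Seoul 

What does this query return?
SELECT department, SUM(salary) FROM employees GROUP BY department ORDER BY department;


Summing salary within each department:
  Design: 100000 + 80000 = 180000
  Engineering: 100000 + 30000 + 110000 = 240000
  HR: 60000 = 60000
  Legal: 40000 = 40000
  Marketing: 90000 = 90000


5 groups:
Design, 180000
Engineering, 240000
HR, 60000
Legal, 40000
Marketing, 90000


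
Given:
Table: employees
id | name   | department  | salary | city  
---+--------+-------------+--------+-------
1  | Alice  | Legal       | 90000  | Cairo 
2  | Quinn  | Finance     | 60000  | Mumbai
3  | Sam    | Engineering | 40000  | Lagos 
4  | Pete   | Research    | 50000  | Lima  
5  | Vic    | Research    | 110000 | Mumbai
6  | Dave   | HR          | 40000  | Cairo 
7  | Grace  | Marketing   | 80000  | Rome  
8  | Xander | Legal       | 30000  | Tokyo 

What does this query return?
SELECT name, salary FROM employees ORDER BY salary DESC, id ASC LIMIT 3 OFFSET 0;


Sort by salary DESC (id ASC tiebreak), then skip 0 and take 3
Rows 1 through 3

3 rows:
Vic, 110000
Alice, 90000
Grace, 80000


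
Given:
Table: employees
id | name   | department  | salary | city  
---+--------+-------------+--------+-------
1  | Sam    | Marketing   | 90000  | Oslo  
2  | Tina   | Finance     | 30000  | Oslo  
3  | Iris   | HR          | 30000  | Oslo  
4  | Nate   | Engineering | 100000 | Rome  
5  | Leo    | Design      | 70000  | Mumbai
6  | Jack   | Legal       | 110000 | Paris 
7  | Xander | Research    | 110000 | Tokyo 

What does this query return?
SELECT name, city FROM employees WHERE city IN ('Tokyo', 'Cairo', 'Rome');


Filtering: city IN ('Tokyo', 'Cairo', 'Rome')
Matching: 2 rows

2 rows:
Nate, Rome
Xander, Tokyo


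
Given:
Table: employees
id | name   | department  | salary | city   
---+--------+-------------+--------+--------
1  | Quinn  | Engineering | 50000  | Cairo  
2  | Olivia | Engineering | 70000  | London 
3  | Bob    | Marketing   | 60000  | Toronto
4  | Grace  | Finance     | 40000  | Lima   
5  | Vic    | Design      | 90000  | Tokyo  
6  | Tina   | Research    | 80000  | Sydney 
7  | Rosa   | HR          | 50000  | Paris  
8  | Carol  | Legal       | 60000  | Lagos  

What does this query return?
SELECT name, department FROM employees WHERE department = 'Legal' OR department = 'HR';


Filtering: department = 'Legal' OR 'HR'
Matching: 2 rows

2 rows:
Rosa, HR
Carol, Legal


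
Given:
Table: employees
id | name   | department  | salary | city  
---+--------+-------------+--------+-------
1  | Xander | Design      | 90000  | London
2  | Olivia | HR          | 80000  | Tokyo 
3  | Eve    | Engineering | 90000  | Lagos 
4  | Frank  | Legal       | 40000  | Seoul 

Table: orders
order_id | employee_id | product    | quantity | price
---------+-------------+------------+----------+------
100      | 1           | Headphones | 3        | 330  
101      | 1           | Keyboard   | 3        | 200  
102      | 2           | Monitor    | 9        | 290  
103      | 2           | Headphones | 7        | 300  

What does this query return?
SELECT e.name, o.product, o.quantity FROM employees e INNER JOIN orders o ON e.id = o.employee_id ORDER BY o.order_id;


Joining employees.id = orders.employee_id:
  employee Xander (id=1) -> order Headphones
  employee Xander (id=1) -> order Keyboard
  employee Olivia (id=2) -> order Monitor
  employee Olivia (id=2) -> order Headphones


4 rows:
Xander, Headphones, 3
Xander, Keyboard, 3
Olivia, Monitor, 9
Olivia, Headphones, 7


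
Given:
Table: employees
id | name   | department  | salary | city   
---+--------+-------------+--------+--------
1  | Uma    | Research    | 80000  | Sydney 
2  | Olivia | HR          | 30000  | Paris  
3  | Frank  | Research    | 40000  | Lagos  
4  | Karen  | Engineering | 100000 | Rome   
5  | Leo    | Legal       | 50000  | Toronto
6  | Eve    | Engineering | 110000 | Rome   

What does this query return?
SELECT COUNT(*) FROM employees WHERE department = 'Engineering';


Counting rows where department = 'Engineering'
  Karen -> MATCH
  Eve -> MATCH


2


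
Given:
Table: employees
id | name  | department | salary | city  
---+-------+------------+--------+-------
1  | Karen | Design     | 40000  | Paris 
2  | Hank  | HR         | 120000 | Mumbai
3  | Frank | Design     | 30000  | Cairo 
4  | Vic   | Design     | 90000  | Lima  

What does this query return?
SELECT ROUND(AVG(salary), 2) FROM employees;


SUM(salary) = 280000
COUNT = 4
ROUND(AVG, 2) = ROUND(280000 / 4, 2) = 70000.0

70000.0


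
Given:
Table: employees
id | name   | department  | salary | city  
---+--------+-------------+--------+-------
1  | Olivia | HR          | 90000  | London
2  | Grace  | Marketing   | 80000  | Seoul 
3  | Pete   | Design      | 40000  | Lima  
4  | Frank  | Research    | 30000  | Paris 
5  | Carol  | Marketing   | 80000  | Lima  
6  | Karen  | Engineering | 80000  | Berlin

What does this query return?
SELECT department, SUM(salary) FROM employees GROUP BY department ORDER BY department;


Summing salary within each department:
  Design: 40000 = 40000
  Engineering: 80000 = 80000
  HR: 90000 = 90000
  Marketing: 80000 + 80000 = 160000
  Research: 30000 = 30000


5 groups:
Design, 40000
Engineering, 80000
HR, 90000
Marketing, 160000
Research, 30000


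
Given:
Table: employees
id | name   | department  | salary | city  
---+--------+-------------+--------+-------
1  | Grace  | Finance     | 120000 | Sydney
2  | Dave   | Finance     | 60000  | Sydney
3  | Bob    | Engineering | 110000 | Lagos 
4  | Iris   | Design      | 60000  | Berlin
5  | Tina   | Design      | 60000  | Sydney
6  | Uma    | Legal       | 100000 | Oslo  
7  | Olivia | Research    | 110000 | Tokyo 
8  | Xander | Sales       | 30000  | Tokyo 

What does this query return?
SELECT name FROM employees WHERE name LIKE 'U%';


LIKE 'U%' matches names starting with 'U'
Matching: 1

1 rows:
Uma


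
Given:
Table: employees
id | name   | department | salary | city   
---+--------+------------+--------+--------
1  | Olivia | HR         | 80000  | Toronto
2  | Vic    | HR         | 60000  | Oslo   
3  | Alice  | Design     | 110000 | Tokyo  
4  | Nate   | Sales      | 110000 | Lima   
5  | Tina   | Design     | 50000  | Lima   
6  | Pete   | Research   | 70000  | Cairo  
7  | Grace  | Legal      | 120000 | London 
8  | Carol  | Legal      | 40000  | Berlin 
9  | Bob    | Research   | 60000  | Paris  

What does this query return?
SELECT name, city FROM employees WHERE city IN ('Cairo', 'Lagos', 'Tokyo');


Filtering: city IN ('Cairo', 'Lagos', 'Tokyo')
Matching: 2 rows

2 rows:
Alice, Tokyo
Pete, Cairo


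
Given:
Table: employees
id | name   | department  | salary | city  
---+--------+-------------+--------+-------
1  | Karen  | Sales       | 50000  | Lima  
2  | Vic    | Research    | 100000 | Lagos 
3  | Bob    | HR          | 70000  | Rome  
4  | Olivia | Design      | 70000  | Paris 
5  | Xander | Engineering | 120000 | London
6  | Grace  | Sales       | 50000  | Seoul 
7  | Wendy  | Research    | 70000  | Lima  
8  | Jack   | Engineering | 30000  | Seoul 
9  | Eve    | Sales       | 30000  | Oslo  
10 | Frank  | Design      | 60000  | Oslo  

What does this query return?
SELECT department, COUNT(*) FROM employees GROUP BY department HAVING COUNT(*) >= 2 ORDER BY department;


Groups with count >= 2:
  Design: 2 -> PASS
  Engineering: 2 -> PASS
  Research: 2 -> PASS
  Sales: 3 -> PASS
  HR: 1 -> filtered out


4 groups:
Design, 2
Engineering, 2
Research, 2
Sales, 3


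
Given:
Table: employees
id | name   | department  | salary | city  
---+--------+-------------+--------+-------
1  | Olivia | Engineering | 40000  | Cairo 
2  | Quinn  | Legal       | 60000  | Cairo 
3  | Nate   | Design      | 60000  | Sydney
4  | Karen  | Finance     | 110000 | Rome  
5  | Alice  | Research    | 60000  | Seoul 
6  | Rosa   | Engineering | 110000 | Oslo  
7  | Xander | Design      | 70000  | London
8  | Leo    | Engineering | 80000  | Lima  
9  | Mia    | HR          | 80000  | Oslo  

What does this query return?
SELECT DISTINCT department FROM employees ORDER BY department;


All 'department' values (row order): Engineering, Legal, Design, Finance, Research, Engineering, Design, Engineering, HR
Removing duplicates leaves 6 unique value(s).

6 values:
Design
Engineering
Finance
HR
Legal
Research


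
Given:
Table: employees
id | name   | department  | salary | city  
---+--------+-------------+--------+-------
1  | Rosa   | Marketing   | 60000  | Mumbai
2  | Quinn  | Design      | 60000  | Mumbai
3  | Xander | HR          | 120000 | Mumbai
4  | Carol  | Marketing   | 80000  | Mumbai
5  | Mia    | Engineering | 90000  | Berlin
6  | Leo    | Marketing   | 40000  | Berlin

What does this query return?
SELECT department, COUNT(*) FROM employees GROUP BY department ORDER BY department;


Assigning each row to its department group:
  Rosa -> Marketing
  Quinn -> Design
  Xander -> HR
  Carol -> Marketing
  Mia -> Engineering
  Leo -> Marketing


4 groups:
Design, 1
Engineering, 1
HR, 1
Marketing, 3


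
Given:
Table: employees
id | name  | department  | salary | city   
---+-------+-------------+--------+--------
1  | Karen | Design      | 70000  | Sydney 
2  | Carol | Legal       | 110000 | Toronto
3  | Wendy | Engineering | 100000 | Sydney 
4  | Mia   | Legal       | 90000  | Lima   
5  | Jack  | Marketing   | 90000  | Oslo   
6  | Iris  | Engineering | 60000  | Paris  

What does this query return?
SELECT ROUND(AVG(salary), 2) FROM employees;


SUM(salary) = 520000
COUNT = 6
ROUND(AVG, 2) = ROUND(520000 / 6, 2) = 86666.67

86666.67


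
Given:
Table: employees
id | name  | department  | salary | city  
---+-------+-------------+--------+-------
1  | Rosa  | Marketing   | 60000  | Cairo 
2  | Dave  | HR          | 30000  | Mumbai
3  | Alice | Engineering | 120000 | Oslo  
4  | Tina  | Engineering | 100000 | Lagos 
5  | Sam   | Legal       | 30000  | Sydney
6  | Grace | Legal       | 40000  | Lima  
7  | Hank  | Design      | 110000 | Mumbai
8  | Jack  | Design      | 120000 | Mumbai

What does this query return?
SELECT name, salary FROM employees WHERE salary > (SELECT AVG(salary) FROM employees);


Subquery: AVG(salary) = 76250.0
Filtering: salary > 76250.0
  Alice (120000) -> MATCH
  Tina (100000) -> MATCH
  Hank (110000) -> MATCH
  Jack (120000) -> MATCH


4 rows:
Alice, 120000
Tina, 100000
Hank, 110000
Jack, 120000


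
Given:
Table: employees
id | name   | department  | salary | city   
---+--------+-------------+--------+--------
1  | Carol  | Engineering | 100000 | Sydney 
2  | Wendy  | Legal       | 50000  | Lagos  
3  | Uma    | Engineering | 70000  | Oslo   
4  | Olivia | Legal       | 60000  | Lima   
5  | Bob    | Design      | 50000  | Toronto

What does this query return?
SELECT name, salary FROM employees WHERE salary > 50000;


Filtering: salary > 50000
Matching: 3 rows

3 rows:
Carol, 100000
Uma, 70000
Olivia, 60000


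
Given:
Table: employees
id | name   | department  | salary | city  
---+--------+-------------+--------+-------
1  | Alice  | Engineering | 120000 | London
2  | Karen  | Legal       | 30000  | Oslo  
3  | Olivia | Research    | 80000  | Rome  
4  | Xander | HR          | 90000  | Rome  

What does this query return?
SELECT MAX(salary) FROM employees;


Salaries: 120000, 30000, 80000, 90000
MAX = 120000

120000


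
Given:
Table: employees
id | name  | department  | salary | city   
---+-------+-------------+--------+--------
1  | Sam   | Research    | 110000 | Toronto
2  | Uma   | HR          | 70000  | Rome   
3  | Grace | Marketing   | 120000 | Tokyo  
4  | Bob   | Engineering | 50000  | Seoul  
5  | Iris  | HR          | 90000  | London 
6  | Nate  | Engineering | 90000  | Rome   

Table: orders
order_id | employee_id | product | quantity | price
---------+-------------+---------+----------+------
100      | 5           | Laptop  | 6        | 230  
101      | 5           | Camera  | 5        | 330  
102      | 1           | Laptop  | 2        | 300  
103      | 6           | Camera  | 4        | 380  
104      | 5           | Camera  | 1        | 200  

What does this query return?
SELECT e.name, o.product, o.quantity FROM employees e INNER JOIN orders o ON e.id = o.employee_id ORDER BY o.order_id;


Joining employees.id = orders.employee_id:
  employee Iris (id=5) -> order Laptop
  employee Iris (id=5) -> order Camera
  employee Sam (id=1) -> order Laptop
  employee Nate (id=6) -> order Camera
  employee Iris (id=5) -> order Camera


5 rows:
Iris, Laptop, 6
Iris, Camera, 5
Sam, Laptop, 2
Nate, Camera, 4
Iris, Camera, 1


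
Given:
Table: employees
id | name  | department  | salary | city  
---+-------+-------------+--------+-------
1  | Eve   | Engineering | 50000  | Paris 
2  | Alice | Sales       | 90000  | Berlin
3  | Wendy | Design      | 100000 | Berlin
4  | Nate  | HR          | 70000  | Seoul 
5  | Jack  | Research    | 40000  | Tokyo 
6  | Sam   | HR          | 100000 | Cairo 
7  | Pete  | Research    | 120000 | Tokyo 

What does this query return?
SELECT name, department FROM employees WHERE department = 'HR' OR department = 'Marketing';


Filtering: department = 'HR' OR 'Marketing'
Matching: 2 rows

2 rows:
Nate, HR
Sam, HR


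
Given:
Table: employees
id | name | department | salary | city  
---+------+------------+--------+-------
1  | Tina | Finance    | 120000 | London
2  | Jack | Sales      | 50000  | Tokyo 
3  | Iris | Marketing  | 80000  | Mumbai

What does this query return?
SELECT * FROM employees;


SELECT * returns all 3 rows with all columns

3 rows:
1, Tina, Finance, 120000, London
2, Jack, Sales, 50000, Tokyo
3, Iris, Marketing, 80000, Mumbai


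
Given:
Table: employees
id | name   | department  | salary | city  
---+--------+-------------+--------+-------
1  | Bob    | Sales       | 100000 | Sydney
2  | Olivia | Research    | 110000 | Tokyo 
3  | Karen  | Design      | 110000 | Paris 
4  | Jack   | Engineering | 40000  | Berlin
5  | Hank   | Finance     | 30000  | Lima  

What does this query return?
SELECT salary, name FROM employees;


Projecting columns: salary, name

5 rows:
100000, Bob
110000, Olivia
110000, Karen
40000, Jack
30000, Hank


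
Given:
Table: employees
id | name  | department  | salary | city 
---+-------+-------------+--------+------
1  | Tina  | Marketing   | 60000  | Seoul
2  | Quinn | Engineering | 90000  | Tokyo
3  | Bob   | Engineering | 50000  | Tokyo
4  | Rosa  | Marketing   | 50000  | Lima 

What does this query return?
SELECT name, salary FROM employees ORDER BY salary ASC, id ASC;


Sorting by salary ASC, then id ASC for ties

4 rows:
Bob, 50000
Rosa, 50000
Tina, 60000
Quinn, 90000


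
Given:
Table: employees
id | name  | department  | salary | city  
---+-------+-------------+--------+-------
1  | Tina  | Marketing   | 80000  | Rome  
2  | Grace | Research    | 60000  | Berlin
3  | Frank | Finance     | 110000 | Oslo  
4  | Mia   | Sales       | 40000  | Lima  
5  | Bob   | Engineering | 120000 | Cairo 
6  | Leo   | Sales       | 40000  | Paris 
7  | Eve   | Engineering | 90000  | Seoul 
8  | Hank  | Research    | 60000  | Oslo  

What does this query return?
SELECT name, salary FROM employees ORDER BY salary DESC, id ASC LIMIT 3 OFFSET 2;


Sort by salary DESC (id ASC tiebreak), then skip 2 and take 3
Rows 3 through 5

3 rows:
Eve, 90000
Tina, 80000
Grace, 60000


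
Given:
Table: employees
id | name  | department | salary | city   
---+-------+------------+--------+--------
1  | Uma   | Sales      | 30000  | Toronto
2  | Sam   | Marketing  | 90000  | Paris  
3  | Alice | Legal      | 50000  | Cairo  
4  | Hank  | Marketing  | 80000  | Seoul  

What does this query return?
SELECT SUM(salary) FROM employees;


SUM(salary) = 30000 + 90000 + 50000 + 80000 = 250000

250000


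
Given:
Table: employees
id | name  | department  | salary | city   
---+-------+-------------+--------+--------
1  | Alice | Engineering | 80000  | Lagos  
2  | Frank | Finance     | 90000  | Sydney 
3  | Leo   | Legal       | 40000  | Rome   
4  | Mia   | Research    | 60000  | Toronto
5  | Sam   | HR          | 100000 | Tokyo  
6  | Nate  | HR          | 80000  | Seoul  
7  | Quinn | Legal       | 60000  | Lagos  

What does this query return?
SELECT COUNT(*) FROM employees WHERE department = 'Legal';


Counting rows where department = 'Legal'
  Leo -> MATCH
  Quinn -> MATCH


2


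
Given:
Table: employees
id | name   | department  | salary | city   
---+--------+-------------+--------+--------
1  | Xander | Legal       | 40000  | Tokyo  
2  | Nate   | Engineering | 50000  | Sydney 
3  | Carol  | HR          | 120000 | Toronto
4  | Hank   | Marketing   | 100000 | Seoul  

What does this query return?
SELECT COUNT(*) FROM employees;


COUNT(*) counts all rows

4


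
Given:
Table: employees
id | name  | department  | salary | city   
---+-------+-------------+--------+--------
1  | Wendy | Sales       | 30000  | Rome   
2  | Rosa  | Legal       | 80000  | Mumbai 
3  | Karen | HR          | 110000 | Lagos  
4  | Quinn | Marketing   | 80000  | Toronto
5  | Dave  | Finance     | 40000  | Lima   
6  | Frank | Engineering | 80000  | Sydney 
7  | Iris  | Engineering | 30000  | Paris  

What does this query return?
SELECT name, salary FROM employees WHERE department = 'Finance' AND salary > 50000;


Filtering: department = 'Finance' AND salary > 50000
Matching: 0 rows

Empty result set (0 rows)


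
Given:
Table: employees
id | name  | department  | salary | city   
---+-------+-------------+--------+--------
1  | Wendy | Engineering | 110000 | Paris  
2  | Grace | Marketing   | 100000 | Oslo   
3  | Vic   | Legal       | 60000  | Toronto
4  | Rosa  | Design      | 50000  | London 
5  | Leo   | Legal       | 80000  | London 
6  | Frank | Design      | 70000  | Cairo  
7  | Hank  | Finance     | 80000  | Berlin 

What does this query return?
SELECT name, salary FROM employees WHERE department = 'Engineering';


Filtering: department = 'Engineering'
Matching rows: 1

1 rows:
Wendy, 110000


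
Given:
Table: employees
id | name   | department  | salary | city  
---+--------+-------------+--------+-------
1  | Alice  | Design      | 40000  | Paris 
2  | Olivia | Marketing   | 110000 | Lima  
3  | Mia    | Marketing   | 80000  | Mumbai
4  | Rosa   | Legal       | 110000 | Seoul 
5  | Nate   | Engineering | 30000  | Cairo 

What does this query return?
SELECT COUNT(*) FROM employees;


COUNT(*) counts all rows

5


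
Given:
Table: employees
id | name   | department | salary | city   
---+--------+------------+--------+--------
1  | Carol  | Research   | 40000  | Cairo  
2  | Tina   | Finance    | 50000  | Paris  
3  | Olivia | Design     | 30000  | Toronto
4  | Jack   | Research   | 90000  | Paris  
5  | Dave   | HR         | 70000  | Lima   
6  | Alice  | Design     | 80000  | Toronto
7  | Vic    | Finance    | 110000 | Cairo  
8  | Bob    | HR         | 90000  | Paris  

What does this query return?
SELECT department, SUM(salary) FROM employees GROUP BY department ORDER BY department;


Summing salary within each department:
  Design: 30000 + 80000 = 110000
  Finance: 50000 + 110000 = 160000
  HR: 70000 + 90000 = 160000
  Research: 40000 + 90000 = 130000


4 groups:
Design, 110000
Finance, 160000
HR, 160000
Research, 130000


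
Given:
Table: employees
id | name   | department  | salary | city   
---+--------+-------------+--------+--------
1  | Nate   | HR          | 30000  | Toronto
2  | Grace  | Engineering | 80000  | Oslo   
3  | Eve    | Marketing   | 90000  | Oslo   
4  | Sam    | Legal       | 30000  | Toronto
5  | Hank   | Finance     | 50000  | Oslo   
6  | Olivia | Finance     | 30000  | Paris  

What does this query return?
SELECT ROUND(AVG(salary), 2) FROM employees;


SUM(salary) = 310000
COUNT = 6
ROUND(AVG, 2) = ROUND(310000 / 6, 2) = 51666.67

51666.67


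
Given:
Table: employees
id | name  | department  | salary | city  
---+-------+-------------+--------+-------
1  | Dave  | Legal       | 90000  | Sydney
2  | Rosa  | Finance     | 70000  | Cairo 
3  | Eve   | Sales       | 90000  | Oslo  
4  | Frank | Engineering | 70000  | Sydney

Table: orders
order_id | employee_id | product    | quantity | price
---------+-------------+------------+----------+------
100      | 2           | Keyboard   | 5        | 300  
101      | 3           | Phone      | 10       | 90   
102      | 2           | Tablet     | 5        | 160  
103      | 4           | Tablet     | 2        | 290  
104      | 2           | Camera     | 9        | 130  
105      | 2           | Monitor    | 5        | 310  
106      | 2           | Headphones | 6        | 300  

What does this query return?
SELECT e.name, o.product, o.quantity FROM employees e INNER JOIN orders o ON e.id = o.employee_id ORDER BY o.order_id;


Joining employees.id = orders.employee_id:
  employee Rosa (id=2) -> order Keyboard
  employee Eve (id=3) -> order Phone
  employee Rosa (id=2) -> order Tablet
  employee Frank (id=4) -> order Tablet
  employee Rosa (id=2) -> order Camera
  employee Rosa (id=2) -> order Monitor
  employee Rosa (id=2) -> order Headphones


7 rows:
Rosa, Keyboard, 5
Eve, Phone, 10
Rosa, Tablet, 5
Frank, Tablet, 2
Rosa, Camera, 9
Rosa, Monitor, 5
Rosa, Headphones, 6
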